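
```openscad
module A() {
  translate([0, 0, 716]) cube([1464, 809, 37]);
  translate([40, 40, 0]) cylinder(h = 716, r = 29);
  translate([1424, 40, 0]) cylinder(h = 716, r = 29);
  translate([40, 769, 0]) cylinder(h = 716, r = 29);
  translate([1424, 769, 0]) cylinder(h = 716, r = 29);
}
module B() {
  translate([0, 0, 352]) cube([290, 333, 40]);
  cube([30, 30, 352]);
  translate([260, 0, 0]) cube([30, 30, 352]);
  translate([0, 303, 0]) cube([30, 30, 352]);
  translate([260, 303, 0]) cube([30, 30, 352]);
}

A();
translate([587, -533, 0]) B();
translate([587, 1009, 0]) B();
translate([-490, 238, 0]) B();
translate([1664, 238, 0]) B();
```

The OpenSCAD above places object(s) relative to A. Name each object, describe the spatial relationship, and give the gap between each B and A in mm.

A is a table. B is a stool. Four stools sit around the table at the −y, +y, −x, +x sides. The gap between each stool and the table is 200 mm.

Each stool's nearest face is 200 mm from the table's bounding box.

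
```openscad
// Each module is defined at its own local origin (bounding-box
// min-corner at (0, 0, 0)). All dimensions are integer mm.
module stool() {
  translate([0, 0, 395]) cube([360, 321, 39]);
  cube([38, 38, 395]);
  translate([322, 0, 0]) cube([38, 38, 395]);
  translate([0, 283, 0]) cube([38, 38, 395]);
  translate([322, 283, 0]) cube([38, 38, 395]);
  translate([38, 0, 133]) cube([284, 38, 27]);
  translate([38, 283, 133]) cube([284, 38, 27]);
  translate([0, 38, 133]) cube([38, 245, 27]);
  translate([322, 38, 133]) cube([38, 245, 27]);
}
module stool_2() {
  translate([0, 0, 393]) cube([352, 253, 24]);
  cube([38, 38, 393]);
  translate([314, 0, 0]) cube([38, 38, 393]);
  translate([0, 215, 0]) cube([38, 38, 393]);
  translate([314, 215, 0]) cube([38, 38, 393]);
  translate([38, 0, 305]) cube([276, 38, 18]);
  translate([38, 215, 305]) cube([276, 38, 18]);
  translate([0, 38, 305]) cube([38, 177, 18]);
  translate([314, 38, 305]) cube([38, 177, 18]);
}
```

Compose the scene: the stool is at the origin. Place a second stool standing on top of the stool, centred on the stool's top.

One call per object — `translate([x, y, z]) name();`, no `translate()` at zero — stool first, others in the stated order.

stool();
translate([4, 34, 434]) stool_2();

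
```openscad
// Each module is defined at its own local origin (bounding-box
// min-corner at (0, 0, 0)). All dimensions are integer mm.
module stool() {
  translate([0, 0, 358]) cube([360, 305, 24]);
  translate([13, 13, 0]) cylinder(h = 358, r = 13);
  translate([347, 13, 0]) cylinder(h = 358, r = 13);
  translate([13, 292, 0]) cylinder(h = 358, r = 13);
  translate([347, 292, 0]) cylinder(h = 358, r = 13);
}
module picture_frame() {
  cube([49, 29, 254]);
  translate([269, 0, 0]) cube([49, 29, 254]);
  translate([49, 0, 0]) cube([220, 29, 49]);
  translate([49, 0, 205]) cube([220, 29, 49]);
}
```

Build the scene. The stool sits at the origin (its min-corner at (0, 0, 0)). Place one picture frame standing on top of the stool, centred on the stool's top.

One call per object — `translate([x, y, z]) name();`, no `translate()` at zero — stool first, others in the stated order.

stool();
translate([21, 138, 382]) picture_frame();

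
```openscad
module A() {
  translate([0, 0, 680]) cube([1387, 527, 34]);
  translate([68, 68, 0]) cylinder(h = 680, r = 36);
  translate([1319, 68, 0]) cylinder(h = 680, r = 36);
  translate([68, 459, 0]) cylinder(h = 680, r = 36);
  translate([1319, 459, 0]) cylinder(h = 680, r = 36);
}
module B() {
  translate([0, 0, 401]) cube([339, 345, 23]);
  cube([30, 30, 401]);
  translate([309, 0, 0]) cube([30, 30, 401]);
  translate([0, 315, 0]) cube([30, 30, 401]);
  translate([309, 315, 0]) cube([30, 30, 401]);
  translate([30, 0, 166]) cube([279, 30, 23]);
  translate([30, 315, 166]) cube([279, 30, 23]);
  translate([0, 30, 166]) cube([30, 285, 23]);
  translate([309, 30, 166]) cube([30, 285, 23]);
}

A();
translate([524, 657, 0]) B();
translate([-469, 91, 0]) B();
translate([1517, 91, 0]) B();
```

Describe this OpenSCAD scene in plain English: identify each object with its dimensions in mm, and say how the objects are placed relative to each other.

A is a rectangular dining table. The top is 1387×527×34 mm with its upper surface at z = 714 mm. It stands on four round legs of 72 mm diameter, each leg's bounding box inset 32 mm from the nearest pair of top edges, running from the floor to the underside of the top.

B is a four-legged stool. The seat is a 339×345×23 mm slab whose top surface is at z = 424 mm; four square legs, each 30×30 mm in cross-section, run from the floor (z = 0) to the underside of the seat, each flush with a corner of the seat. Four stretchers, 30 mm wide and 23 mm tall, connect adjacent legs with their undersides at z = 166 mm, each running between the inner faces of the legs it joins and aligned with the legs' outer faces on the other axis.

Three stools sit around the table at the +y, −x, +x sides.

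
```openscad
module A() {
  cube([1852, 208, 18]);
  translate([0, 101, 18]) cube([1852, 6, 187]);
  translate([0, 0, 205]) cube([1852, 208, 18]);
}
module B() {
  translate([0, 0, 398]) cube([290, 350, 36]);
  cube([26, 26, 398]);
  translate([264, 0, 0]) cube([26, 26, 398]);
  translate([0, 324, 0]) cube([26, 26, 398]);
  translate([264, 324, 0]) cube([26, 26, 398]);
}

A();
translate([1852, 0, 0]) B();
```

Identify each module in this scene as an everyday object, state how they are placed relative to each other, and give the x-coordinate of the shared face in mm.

The I-beam's +x face and the stool's −x face are both at x = 1852 mm.

A is an I-beam. B is a stool. The stool is against the I-beam's +x side, with their −y faces flush. The x-coordinate of the shared face is 1852 mm.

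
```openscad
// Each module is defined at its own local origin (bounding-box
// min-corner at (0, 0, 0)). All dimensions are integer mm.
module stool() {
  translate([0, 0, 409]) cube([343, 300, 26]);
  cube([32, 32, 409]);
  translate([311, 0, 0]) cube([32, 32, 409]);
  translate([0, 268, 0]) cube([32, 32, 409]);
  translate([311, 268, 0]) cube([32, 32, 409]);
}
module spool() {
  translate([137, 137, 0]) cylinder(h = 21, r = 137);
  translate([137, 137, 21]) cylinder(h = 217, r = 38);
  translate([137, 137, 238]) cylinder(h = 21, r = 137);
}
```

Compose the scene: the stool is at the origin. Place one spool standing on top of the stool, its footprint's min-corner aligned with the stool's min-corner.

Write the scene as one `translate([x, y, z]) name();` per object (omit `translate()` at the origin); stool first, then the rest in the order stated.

stool();
translate([0, 0, 435]) spool();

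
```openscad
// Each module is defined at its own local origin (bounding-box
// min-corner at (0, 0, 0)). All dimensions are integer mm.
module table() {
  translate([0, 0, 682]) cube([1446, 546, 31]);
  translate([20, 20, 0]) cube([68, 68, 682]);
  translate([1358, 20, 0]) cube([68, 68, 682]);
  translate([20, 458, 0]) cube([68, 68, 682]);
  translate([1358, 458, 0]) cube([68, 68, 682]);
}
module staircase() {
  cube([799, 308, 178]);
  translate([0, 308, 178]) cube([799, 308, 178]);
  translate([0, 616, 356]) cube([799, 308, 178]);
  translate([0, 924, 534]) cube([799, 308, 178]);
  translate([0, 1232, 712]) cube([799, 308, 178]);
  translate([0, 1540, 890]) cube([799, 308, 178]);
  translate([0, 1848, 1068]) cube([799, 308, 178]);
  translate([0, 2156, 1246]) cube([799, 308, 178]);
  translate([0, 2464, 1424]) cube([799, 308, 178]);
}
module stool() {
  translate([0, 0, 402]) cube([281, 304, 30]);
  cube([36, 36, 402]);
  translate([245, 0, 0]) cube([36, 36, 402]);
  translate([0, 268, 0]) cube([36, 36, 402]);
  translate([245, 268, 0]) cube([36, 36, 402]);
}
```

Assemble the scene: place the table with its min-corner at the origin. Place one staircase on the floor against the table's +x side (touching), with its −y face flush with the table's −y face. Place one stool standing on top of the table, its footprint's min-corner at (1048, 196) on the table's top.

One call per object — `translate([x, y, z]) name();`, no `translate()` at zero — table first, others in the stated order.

table();
translate([1446, 0, 0]) staircase();
translate([1048, 196, 713]) stool();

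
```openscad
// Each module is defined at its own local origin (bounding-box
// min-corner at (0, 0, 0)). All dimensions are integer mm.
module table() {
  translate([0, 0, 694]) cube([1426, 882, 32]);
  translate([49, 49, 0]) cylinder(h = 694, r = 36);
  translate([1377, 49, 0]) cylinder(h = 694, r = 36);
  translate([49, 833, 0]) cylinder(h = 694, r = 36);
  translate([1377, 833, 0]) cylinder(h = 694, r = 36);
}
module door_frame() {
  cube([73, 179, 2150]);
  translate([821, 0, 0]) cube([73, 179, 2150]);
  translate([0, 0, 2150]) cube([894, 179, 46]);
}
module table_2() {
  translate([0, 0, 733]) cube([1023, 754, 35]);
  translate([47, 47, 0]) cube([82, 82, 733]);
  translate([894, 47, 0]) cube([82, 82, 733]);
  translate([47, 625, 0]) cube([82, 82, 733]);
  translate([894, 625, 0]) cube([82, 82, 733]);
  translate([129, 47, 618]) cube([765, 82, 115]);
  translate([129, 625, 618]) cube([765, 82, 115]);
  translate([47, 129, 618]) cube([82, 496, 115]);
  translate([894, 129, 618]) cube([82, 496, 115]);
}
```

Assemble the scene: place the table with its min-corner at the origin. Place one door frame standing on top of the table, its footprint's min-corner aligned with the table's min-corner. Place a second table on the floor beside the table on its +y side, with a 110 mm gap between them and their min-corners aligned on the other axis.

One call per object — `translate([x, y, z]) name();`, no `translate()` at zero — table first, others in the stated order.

table();
translate([0, 0, 726]) door_frame();
translate([0, 992, 0]) table_2();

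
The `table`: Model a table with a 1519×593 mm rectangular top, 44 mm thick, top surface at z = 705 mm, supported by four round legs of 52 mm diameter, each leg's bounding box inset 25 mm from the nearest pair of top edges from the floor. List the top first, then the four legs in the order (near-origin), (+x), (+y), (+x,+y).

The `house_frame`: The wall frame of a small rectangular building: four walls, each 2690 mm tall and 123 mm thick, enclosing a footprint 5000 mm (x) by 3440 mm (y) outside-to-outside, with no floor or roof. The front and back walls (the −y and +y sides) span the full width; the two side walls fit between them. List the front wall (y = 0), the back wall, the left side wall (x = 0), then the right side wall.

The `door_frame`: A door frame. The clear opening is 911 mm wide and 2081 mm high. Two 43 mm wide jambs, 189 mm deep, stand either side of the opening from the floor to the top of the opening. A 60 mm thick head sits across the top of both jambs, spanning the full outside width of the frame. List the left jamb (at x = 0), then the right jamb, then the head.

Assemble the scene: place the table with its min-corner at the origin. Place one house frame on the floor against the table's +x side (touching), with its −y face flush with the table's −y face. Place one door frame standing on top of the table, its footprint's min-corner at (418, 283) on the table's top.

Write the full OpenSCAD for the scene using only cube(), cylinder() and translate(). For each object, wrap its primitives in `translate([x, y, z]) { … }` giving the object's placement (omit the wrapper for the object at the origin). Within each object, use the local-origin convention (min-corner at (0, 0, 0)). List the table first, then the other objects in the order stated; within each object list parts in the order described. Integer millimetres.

translate([0, 0, 661]) cube([1519, 593, 44]);
translate([51, 51, 0]) cylinder(h = 661, r = 26);
translate([1468, 51, 0]) cylinder(h = 661, r = 26);
translate([51, 542, 0]) cylinder(h = 661, r = 26);
translate([1468, 542, 0]) cylinder(h = 661, r = 26);
translate([1519, 0, 0]) {
  cube([5000, 123, 2690]);
  translate([0, 3317, 0]) cube([5000, 123, 2690]);
  translate([0, 123, 0]) cube([123, 3194, 2690]);
  translate([4877, 123, 0]) cube([123, 3194, 2690]);
}
translate([418, 283, 705]) {
  cube([43, 189, 2081]);
  translate([954, 0, 0]) cube([43, 189, 2081]);
  translate([0, 0, 2081]) cube([997, 189, 60]);
}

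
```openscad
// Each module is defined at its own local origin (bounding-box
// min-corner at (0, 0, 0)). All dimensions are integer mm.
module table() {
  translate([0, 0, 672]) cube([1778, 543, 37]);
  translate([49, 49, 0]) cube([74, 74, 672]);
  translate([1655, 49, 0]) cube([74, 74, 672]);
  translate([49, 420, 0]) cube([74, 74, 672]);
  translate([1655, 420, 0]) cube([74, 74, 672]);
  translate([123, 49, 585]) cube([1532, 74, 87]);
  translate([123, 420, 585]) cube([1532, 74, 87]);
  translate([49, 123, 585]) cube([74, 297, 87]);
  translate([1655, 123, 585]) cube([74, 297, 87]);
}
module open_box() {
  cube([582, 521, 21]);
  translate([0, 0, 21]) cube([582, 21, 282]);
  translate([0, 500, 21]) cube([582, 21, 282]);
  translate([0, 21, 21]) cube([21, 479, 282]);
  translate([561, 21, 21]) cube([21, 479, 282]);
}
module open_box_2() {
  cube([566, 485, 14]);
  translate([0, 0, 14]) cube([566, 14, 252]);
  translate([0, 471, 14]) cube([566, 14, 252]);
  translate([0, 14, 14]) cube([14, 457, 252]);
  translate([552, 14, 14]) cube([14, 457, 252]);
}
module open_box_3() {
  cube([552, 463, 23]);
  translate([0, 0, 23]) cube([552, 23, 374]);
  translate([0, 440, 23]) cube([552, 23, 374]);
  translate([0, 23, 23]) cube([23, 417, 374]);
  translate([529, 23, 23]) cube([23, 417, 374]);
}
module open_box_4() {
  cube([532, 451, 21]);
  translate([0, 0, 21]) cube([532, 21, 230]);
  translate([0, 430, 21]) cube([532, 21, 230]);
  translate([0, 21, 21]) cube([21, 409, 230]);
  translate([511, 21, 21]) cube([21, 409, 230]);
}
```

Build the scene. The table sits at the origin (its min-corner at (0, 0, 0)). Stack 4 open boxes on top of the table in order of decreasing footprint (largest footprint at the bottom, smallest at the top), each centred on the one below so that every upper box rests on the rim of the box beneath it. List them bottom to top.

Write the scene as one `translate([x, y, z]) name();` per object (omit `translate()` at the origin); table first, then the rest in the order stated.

table();
translate([598, 11, 709]) open_box();
translate([606, 29, 1012]) open_box_2();
translate([613, 40, 1278]) open_box_3();
translate([623, 46, 1675]) open_box_4();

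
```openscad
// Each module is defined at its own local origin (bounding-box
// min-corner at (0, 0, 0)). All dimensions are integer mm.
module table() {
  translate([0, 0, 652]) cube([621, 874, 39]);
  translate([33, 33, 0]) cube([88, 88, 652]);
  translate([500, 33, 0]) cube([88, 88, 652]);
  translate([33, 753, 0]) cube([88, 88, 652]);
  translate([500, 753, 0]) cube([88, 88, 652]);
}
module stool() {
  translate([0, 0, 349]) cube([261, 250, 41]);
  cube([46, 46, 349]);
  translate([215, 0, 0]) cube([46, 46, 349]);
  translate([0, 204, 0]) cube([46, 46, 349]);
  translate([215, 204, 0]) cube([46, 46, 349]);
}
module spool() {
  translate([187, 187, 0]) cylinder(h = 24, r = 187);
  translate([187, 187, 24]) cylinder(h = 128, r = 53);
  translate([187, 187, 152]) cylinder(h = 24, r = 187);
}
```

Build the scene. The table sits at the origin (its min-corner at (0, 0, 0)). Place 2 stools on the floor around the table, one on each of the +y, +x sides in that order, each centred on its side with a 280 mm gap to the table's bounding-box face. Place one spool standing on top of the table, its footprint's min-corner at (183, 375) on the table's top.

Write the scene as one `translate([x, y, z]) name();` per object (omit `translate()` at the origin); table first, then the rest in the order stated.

table();
translate([180, 1154, 0]) stool();
translate([901, 312, 0]) stool();
translate([183, 375, 691]) spool();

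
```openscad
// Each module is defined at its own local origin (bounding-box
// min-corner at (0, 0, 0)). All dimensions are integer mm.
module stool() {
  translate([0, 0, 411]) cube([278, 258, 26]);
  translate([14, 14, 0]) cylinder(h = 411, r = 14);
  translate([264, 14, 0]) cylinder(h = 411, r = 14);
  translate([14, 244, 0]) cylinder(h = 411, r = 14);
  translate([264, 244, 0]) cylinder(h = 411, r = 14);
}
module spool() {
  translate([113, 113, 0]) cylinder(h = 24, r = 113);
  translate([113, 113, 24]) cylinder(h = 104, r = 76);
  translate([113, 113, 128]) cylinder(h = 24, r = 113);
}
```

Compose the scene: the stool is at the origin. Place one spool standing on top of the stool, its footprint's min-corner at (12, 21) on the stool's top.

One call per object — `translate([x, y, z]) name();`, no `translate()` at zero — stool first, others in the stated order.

stool();
translate([12, 21, 437]) spool();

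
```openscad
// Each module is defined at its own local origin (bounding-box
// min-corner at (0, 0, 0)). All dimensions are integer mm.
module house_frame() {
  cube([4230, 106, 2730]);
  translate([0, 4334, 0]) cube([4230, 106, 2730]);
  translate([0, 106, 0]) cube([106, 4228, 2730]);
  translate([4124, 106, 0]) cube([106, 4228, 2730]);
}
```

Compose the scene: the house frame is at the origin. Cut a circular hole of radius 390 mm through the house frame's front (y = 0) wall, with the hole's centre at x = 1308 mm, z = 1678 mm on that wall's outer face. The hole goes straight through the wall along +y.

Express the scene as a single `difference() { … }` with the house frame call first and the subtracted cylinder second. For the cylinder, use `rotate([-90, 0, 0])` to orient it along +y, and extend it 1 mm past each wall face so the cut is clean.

difference() {
  house_frame();
  translate([1308, -1, 1678]) rotate([-90, 0, 0]) cylinder(h = 108, r = 390);
}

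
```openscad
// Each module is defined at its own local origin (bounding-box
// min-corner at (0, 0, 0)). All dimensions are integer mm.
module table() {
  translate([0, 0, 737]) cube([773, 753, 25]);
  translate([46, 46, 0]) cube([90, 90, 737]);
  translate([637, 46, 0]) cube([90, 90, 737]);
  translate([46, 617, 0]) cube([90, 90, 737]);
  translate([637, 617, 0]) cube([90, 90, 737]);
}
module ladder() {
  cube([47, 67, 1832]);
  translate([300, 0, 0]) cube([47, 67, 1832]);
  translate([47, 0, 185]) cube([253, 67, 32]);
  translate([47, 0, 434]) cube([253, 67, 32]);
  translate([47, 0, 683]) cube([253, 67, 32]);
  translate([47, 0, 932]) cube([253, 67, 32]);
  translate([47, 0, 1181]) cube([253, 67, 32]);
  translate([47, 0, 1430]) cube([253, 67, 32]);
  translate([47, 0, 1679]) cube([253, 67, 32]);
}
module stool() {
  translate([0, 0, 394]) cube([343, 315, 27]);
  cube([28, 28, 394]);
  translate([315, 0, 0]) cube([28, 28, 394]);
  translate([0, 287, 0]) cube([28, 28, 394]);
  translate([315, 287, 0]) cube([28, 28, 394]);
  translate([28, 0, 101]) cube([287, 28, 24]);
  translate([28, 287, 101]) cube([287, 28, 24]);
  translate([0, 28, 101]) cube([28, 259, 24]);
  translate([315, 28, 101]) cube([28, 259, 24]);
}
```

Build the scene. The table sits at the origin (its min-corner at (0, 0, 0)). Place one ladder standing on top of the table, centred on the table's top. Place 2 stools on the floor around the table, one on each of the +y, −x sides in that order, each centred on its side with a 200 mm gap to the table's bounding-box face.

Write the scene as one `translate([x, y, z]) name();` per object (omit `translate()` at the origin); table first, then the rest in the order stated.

table();
translate([213, 343, 762]) ladder();
translate([215, 953, 0]) stool();
translate([-543, 219, 0]) stool();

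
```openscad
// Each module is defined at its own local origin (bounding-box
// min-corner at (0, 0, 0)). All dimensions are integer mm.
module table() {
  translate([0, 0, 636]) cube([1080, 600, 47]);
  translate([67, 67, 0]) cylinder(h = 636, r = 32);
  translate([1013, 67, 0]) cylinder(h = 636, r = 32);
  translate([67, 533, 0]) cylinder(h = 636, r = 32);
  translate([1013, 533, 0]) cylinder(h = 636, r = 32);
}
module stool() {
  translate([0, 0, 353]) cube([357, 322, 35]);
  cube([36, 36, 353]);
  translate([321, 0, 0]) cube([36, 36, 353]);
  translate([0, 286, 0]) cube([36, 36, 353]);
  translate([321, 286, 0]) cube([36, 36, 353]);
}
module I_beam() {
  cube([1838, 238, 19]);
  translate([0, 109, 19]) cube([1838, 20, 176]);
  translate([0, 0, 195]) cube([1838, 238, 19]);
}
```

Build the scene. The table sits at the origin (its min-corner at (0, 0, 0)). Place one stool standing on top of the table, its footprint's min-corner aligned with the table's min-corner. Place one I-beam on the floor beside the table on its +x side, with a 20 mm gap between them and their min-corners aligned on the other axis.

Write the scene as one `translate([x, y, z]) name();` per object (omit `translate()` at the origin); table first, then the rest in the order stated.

table();
translate([0, 0, 683]) stool();
translate([1100, 0, 0]) I_beam();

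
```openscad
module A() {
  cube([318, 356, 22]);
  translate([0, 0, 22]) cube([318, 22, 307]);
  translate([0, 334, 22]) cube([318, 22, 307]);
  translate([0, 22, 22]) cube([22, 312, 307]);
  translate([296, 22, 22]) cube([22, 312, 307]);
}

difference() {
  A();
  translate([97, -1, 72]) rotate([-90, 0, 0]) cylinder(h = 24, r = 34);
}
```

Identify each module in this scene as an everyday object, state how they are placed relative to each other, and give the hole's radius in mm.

A is an open box. The open box has a circular hole through its front wall. The hole's radius is 34 mm.

The subtracted cylinder has r = 34 mm.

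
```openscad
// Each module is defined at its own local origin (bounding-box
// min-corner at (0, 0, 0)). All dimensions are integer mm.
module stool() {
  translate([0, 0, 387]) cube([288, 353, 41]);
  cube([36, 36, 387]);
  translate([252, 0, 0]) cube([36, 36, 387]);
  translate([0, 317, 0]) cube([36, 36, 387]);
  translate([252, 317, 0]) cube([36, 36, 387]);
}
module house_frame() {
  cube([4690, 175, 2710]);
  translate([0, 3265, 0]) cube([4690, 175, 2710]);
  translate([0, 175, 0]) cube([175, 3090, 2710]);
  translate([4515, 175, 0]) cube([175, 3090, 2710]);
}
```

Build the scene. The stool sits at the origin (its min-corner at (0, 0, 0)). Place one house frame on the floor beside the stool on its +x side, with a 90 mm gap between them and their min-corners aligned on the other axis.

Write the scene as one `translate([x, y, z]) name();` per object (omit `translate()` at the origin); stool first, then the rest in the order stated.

stool();
translate([378, 0, 0]) house_frame();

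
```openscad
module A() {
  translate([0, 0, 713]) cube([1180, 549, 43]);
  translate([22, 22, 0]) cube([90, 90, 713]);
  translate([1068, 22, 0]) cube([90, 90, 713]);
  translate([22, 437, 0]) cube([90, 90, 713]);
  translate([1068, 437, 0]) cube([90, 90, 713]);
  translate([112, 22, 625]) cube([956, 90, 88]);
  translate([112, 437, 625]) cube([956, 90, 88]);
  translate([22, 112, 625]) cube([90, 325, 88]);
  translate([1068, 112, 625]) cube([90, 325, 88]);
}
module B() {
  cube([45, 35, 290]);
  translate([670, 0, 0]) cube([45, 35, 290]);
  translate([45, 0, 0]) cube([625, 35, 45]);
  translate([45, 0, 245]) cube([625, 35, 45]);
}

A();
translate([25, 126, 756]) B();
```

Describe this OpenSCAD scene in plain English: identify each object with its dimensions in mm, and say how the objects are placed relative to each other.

A is a rectangular dining table. The top is 1180×549×43 mm with its upper surface at z = 756 mm. It stands on four 90×90 mm square legs, each inset 22 mm from the nearest pair of top edges, running from the floor to the underside of the top. Four apron rails, 90 mm thick and 88 mm tall, run between adjacent legs with their top edges flush with the underside of the top and their outer faces flush with the legs' outer faces.

B is a rectangular picture frame lying in the x–z plane (depth along y). The opening is 625 mm wide (x) by 200 mm tall (z), surrounded by a border 45 mm wide on all four sides. The frame is 35 mm deep and is made of two full-height vertical stiles with two horizontal rails fitted between them.

The picture frame is on top of the table.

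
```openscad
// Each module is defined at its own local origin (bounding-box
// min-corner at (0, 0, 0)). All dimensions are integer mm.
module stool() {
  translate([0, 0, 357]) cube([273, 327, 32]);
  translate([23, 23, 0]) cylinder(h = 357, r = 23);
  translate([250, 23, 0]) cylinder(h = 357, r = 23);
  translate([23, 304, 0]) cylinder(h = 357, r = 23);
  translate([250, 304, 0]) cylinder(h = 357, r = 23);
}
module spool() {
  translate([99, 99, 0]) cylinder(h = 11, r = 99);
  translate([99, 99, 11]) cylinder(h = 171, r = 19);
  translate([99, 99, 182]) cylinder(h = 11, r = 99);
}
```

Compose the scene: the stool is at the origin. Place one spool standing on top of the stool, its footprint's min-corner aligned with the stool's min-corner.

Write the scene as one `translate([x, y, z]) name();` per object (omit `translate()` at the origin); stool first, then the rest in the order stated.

stool();
translate([0, 0, 389]) spool();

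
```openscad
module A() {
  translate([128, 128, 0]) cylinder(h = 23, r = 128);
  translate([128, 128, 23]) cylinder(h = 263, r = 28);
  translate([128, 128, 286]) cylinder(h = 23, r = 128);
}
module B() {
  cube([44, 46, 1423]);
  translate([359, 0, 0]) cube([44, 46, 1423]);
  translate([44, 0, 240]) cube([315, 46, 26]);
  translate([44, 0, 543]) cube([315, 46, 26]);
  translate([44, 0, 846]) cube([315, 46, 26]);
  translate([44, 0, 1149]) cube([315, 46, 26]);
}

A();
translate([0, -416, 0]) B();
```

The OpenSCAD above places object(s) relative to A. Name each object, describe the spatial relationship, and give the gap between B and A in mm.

The ladder's nearest face is 370 mm from the spool's −y face.

A is a spool. B is a ladder. The ladder is on the floor beside the spool on its −y side. The gap between the ladder and the spool is 370 mm.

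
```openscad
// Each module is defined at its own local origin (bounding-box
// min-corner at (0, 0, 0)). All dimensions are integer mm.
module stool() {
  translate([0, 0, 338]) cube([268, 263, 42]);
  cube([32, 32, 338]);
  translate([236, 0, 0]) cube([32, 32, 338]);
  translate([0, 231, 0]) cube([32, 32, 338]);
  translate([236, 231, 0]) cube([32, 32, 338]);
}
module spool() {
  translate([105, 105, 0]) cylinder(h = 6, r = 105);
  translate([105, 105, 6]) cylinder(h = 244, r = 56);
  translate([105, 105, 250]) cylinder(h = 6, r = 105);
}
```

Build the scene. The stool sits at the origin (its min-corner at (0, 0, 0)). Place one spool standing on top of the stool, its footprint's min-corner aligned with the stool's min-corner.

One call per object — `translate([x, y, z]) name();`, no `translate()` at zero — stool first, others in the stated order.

stool();
translate([0, 0, 380]) spool();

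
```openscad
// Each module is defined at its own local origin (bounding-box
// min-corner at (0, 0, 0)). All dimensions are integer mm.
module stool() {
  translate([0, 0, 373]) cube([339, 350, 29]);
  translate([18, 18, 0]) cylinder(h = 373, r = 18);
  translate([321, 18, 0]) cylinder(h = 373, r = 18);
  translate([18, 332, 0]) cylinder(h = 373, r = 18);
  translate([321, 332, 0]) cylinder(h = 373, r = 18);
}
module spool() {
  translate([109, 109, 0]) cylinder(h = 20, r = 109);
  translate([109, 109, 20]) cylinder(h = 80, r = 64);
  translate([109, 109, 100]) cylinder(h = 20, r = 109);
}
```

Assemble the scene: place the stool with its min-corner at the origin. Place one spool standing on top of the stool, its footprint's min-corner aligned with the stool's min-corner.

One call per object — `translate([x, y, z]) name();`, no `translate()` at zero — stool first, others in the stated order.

stool();
translate([0, 0, 402]) spool();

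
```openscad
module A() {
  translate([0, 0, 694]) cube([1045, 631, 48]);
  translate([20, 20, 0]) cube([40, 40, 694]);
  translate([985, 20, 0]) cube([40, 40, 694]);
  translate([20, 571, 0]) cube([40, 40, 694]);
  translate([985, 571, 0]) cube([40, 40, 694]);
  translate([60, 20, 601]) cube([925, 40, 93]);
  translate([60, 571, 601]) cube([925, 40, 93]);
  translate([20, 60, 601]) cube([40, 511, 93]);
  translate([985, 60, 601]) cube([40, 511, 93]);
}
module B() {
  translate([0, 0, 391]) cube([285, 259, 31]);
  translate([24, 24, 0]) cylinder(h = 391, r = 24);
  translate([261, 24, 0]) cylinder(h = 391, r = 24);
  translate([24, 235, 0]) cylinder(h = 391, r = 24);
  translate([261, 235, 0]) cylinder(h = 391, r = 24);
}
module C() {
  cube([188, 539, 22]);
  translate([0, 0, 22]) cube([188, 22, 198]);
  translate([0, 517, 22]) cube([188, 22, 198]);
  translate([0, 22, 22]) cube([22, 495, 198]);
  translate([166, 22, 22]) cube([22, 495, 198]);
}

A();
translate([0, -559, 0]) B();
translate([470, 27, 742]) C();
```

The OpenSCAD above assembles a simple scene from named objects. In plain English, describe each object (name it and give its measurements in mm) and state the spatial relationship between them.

A is a table: top 1045 mm (x) × 631 mm (y), 48 mm thick, upper face at z = 742 mm, on four 40×40 mm square legs, each inset 20 mm from the nearest pair of top edges, running from z = 0 to the bottom of the top. Four apron rails, 40 mm thick and 93 mm tall, run between adjacent legs with their top edges flush with the underside of the top and their outer faces flush with the legs' outer faces.

B is a four-legged stool. The seat is 285×259 mm, 31 mm thick, top at z = 422 mm. It stands on four round legs, each 48 mm in diameter, from z = 0 to the seat underside, each leg's axis is inset half a diameter from the nearest pair of seat edges (so the leg's bounding box is flush with the corner).

C is an open-topped rectangular box: outside dimensions 188×539×220 mm, with a uniform wall and base thickness of 22 mm. The base is a full 188×539 slab on the floor; four walls sit on top of the base. The front and back walls (the −y and +y sides) span the full width; the two side walls fit between them.

The stool is on the floor beside the table on its −y side. The open box is on top of the table.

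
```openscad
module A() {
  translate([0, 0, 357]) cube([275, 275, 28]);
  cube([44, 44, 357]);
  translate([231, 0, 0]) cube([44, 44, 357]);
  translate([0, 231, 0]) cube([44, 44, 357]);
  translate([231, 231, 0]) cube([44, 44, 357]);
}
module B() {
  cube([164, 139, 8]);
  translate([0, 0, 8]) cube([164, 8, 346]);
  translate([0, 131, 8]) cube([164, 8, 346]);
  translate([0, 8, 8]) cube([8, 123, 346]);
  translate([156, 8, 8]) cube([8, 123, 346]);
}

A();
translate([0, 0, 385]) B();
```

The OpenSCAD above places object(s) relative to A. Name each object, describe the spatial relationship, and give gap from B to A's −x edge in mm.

The open box's min-x is at 0; the stool's min-x is 0; gap = 0 mm.

A is a stool. B is an open box. The open box is on top of the stool. The gap from the open box to the stool's −x edge is 0 mm.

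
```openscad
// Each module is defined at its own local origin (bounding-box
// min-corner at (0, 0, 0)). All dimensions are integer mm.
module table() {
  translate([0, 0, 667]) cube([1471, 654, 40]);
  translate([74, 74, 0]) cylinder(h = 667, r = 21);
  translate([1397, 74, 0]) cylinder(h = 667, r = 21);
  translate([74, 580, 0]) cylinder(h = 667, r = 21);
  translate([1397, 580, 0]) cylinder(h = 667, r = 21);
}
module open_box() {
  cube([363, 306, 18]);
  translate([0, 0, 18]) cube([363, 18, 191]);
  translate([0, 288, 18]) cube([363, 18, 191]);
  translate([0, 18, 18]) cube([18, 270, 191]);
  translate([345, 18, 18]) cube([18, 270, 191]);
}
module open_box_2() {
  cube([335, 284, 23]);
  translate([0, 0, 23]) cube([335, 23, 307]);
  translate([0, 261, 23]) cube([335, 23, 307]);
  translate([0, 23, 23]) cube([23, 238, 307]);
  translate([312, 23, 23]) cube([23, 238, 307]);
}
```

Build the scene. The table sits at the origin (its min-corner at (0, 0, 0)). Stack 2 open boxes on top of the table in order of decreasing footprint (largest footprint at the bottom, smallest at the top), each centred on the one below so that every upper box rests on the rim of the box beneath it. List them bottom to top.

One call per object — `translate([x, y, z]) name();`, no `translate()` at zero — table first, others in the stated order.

table();
translate([554, 174, 707]) open_box();
translate([568, 185, 916]) open_box_2();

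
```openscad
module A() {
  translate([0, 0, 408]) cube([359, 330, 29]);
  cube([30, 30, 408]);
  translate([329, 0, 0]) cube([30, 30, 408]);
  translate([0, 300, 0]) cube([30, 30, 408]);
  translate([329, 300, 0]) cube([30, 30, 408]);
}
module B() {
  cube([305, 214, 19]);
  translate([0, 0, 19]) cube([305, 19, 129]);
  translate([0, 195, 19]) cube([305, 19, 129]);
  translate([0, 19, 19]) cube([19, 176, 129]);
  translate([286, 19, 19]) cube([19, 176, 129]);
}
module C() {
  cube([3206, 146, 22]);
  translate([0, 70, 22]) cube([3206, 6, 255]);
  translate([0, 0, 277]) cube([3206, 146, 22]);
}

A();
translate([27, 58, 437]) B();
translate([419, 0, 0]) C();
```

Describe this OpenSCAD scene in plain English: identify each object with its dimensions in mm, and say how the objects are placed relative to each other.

A is a four-legged stool. The seat is 359×330 mm, 29 mm thick, top at z = 437 mm. It stands on four square legs, each 30×30 mm in cross-section, from z = 0 to the seat underside, each flush with a corner of the seat.

B is an open-topped rectangular box: outside dimensions 305×214×148 mm, with a uniform wall and base thickness of 19 mm. The base is a full 305×214 slab on the floor; four walls sit on top of the base. The front and back walls (the −y and +y sides) span the full width; the two side walls fit between them.

C is an I-beam lying along x, 3206 mm long. Overall section height 299 mm. Two flanges 146 mm wide (y) and 22 mm thick, one on the floor and one at the top; a web 6 mm thick runs between them, centred on the flange width.

The open box is on top of the stool, centred. The I-beam is on the floor beside the stool on its +x side.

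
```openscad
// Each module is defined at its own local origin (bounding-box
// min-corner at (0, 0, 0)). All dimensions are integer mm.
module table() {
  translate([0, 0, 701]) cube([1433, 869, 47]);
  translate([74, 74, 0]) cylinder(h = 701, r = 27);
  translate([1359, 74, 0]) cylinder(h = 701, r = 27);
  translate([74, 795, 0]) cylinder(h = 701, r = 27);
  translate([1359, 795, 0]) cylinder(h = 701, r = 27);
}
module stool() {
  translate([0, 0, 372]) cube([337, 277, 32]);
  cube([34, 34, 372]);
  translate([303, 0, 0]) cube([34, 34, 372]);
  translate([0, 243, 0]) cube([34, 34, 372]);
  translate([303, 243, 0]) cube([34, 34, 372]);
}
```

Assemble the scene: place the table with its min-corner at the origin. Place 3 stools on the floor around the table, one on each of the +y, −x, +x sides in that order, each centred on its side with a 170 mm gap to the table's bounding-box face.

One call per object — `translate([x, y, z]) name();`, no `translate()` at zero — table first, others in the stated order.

table();
translate([548, 1039, 0]) stool();
translate([-507, 296, 0]) stool();
translate([1603, 296, 0]) stool();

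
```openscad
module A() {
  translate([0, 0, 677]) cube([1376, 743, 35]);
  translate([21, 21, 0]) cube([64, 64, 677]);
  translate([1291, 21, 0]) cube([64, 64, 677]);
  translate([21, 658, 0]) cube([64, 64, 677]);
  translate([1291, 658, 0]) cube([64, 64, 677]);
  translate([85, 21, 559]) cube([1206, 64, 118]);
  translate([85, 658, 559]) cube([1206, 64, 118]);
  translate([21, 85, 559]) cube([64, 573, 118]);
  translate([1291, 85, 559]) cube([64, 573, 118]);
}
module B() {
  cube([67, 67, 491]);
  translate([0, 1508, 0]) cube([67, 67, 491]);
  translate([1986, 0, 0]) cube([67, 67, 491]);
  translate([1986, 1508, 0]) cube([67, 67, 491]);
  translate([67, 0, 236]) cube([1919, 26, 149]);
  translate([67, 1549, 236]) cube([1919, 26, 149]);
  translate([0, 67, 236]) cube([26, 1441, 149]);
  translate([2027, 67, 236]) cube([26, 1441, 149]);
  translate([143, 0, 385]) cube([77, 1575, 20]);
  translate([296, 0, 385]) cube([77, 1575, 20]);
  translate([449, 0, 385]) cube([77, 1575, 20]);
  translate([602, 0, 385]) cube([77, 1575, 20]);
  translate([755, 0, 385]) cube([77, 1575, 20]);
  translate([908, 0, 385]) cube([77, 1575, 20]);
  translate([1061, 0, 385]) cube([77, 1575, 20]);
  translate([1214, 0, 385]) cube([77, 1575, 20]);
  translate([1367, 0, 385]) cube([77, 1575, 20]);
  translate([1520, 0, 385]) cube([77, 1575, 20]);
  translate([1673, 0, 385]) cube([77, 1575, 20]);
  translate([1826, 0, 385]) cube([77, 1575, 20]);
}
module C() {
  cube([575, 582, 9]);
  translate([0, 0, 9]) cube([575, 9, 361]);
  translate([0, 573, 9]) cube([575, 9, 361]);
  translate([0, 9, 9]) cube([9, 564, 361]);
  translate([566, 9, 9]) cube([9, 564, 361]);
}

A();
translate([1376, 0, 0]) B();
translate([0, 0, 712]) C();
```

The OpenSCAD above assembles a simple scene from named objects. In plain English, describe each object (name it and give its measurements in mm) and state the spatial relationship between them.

A is a table: top 1376 mm (x) × 743 mm (y), 35 mm thick, upper face at z = 712 mm, on four 64×64 mm square legs, each inset 21 mm from the nearest pair of top edges, running from z = 0 to the bottom of the top. Four apron rails, 64 mm thick and 118 mm tall, run between adjacent legs with their top edges flush with the underside of the top and their outer faces flush with the legs' outer faces.

B is a bed frame 2053 mm long (x) by 1575 mm wide (y). Four 67×67 mm corner posts, 491 mm tall, at the corners of the footprint. Four rails of 26 mm thickness and 149 mm height run between adjacent posts with their undersides at z = 236 mm, their outer faces flush with the outside of the frame (the two x-running rails run between the posts' inner faces; the two y-running rails run between the posts' inner faces). 12 slats, each 77 mm wide (x) and 20 mm thick, lie across the top of the two x-running rails, running the full 1575 mm width of the frame in y; the slats are evenly spaced along x between the inner faces of the end posts with equal gaps (rounded down to the nearest mm) at the −x end and between each pair — any rounding remainder accumulates at the +x end.

C is an open-topped rectangular box: outside dimensions 575×582×370 mm, with a uniform wall and base thickness of 9 mm. The base is a full 575×582 slab on the floor; four walls sit on top of the base. The front and back walls (the −y and +y sides) span the full width; the two side walls fit between them.

The bed frame is against the table's +x side, with their −y faces flush. The open box is on top of the table.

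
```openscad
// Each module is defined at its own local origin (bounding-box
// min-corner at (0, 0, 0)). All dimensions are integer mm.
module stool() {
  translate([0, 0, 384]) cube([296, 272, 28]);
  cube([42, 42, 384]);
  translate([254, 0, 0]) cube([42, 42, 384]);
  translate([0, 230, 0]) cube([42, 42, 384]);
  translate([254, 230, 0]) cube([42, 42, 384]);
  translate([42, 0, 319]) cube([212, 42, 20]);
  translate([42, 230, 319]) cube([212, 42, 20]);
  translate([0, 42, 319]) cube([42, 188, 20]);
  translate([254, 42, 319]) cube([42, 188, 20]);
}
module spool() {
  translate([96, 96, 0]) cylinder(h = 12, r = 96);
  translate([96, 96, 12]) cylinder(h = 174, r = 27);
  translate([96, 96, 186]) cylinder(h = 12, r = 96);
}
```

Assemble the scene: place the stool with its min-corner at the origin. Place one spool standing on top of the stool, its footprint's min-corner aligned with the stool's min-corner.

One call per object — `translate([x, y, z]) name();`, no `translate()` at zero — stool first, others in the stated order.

stool();
translate([0, 0, 412]) spool();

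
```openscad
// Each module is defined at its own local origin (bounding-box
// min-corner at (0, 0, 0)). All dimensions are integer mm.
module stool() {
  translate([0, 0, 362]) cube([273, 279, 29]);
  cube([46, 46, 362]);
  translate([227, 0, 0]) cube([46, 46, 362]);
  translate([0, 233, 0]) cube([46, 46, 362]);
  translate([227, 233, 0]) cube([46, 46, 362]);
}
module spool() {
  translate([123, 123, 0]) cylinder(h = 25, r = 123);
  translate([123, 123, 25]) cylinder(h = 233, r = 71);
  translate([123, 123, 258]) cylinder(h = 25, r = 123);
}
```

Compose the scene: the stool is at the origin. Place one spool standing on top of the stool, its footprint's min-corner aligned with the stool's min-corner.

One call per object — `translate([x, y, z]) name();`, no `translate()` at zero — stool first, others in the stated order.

stool();
translate([0, 0, 391]) spool();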